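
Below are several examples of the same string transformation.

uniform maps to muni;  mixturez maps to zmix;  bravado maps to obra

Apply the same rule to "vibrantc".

cvib

The rule is to move the last character to the front, then keep only the first 4 characters.
"vibrantc" → "cvibrant" → "cvib".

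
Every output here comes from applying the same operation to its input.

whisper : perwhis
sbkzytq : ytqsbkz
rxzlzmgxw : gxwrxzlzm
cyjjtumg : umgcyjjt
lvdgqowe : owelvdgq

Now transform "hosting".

What's happening: move the last 3 characters to the front (rotate right by 3).
So "hosting" becomes "inghost".

inghost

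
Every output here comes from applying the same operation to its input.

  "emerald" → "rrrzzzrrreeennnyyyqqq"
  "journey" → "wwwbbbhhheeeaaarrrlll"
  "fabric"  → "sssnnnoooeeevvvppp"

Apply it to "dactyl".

Rule — shift every letter 13 places forward in the alphabet (wrapping around) — i.e. ROT13, then repeat every character 3 times.
On "dactyl": the first step gives "qnpgly", and the second then gives "qqqnnnpppggglllyyy".

qqqnnnpppggglllyyy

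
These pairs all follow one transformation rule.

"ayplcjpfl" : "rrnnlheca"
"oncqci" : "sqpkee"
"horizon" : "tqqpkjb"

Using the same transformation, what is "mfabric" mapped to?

tokhedc

Looking at the pairs, the operation is to shift every letter 2 places forward in the alphabet (wrapping around), then sort the characters into reverse alphabetical order.
On "mfabric" that produces "tokhedc".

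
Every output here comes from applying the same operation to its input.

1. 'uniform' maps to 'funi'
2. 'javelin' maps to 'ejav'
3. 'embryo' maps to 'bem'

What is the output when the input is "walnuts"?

nwal

What's happening: delete the last 3 characters, then move the last character to the front.
Applying both steps to "walnuts": "waln", then "nwal".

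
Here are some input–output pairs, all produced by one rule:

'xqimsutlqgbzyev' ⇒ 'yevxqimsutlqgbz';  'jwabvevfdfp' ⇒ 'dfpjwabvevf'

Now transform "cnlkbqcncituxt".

Rule — move the last 3 characters to the front (rotate right by 3).
"cnlkbqcncituxt" → "uxtcnlkbqcncit".

uxtcnlkbqcncit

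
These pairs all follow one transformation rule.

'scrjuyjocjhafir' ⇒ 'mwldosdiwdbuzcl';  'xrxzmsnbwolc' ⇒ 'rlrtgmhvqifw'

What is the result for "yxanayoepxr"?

sruhusiyjrl

The transformation: shift every letter 6 places backward in the alphabet (wrapping around).
Applying that to "yxanayoepxr" gives "sruhusiyjrl".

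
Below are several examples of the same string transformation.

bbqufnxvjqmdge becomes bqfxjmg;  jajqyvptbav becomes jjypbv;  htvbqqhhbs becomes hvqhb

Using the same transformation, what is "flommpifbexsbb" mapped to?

fomibxb

In each case the input is transformed by: keep every other character starting from the first (positions 1st, 3rd, 5th, ...).
Doing the same to "flommpifbexsbb": "fomibxb".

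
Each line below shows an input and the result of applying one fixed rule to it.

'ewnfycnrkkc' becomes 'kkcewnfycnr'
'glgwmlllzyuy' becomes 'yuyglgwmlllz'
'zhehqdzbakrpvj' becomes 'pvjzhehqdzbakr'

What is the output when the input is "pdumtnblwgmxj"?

What's happening: move the last 3 characters to the front (rotate right by 3).
Doing the same to "pdumtnblwgmxj": "mxjpdumtnblwg".

mxjpdumtnblwg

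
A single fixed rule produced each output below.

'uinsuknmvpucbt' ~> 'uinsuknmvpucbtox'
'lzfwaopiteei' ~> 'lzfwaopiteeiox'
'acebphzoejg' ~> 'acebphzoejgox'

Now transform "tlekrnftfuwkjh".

Looking at the pairs, the operation is to append "ox".
"tlekrnftfuwkjh" → "tlekrnftfuwkjhox".

tlekrnftfuwkjhox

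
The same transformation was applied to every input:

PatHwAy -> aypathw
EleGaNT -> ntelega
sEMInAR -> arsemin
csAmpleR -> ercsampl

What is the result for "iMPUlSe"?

seimpul

What's happening: move the last 2 characters to the front (rotate right by 2), then convert every letter to lowercase.
Starting from "iMPUlSe": after the first operation, "SeiMPUl"; after the second, "seimpul".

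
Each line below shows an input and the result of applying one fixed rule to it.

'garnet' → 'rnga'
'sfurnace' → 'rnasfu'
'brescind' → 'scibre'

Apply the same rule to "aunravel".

ravaun

The rule is to delete the last 2 characters, then swap the front and back halves of the string.
Working it through for "aunravel": intermediate "aunrav", final "ravaun".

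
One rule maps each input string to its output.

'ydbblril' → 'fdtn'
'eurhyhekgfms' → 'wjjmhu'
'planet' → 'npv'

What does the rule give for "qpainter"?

Rule — keep every other character starting from the second (positions 2nd, 4th, 6th, ...), then shift every letter 2 places forward in the alphabet (wrapping around).
Applying both steps to "qpainter": "pitr", then "rkvt".
(Check on "eurhyhekgfms": → "uhhkfs" → "wjjmhu" ✓)

rkvt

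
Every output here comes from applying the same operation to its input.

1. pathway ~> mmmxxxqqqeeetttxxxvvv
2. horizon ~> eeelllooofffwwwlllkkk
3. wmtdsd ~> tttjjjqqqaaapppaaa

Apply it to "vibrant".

Rule — shift every letter 3 places backward in the alphabet (wrapping around), then repeat every character 3 times.
For "vibrant" the result is "sssfffyyyoooxxxkkkqqq".

sssfffyyyoooxxxkkkqqq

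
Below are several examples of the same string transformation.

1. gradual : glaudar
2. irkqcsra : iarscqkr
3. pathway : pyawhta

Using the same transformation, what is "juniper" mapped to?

jrepinu

Rule — reverse the string, then move the last character to the front.
"juniper" → "repinuj" → "jrepinu".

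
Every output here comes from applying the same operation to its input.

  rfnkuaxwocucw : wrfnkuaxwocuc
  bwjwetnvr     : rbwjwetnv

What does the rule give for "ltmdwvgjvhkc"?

The transformation: move the last character to the front.
For "ltmdwvgjvhkc" the result is "cltmdwvgjvhk".

cltmdwvgjvhk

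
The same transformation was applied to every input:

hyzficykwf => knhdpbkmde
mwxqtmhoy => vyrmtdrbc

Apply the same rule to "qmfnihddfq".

Each output is the input with this applied: shift every letter 5 places forward in the alphabet (wrapping around), then move the first 3 characters to the end (rotate left by 3).
Working it through for "qmfnihddfq": intermediate "vrksnmiikv", final "snmiikvvrk".

snmiikvvrk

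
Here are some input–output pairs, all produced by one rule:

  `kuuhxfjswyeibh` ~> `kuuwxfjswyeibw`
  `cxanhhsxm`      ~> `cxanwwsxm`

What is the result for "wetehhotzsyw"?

What's happening: replace every "h" with "w".
Doing the same to "wetehhotzsyw": "wetewwotzsyw".

wetewwotzsyw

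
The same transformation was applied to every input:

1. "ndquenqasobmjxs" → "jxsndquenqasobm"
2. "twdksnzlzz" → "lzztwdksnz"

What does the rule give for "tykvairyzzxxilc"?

ilctykvairyzzxx

The pattern: move the last 3 characters to the front (rotate right by 3).
So "tykvairyzzxxilc" becomes "ilctykvairyzzxx".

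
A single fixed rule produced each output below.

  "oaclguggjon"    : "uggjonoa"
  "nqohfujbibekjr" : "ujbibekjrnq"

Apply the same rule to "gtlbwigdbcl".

igdbclgt

The rule is to move the first 2 characters to the end (rotate left by 2), then delete the first 3 characters.
Starting from "gtlbwigdbcl": after the first operation, "lbwigdbclgt"; after the second, "igdbclgt".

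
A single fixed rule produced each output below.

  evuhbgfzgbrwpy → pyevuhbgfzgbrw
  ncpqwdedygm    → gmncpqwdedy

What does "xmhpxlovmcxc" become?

The transformation: move the last 2 characters to the front (rotate right by 2).
Applying that to "xmhpxlovmcxc" gives "xcxmhpxlovmc".

xcxmhpxlovmc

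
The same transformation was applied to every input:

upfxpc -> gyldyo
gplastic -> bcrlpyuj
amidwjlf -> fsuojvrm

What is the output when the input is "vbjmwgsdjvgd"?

The transformation: swap the front and back halves of the string, then shift every letter 9 places forward in the alphabet (wrapping around).
So "vbjmwgsdjvgd" becomes "bmsepmeksvfp".

bmsepmeksvfp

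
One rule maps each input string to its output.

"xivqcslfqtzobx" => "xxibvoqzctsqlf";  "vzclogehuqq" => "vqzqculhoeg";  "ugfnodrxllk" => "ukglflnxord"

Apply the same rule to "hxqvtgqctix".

The rule is to take characters alternately from the front and the back (1st, last, 2nd, 2nd-last, ...).
"hxqvtgqctix" → "hxxiqtvctqg".

hxxiqtvctqg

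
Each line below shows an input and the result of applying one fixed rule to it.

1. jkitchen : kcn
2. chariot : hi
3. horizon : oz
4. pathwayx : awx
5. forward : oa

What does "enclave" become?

The pattern: keep one character in every 3, starting at position 2 (positions 2nd, 5th, 8th, ...).
For "enclave" the result is "na".

na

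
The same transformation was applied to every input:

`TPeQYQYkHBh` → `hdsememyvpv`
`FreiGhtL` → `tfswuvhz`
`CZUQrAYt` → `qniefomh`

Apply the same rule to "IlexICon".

wzslwqcb

The rule is to shift every letter 12 places backward in the alphabet (wrapping around), then convert every letter to lowercase.
Starting from "IlexICon": after the first operation, "WzslWQcb"; after the second, "wzslwqcb".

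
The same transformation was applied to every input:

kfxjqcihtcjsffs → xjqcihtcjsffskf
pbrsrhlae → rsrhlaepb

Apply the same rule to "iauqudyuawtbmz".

What's happening: move the first 2 characters to the end (rotate left by 2).
Doing the same to "iauqudyuawtbmz": "uqudyuawtbmzia".

uqudyuawtbmzia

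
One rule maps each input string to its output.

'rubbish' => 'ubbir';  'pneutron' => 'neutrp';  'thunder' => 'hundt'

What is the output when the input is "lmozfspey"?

Each output is the input with this applied: delete the last 2 characters, then move the first character to the end.
For "lmozfspey" the result is "mozfspl".
(Check on "pneutron": → "pneutr" → "neutrp" ✓)

mozfspl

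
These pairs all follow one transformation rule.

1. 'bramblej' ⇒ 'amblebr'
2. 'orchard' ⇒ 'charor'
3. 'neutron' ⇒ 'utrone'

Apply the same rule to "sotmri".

Rule — delete the last character, then move the first 2 characters to the end (rotate left by 2).
Applying both steps to "sotmri": "sotmr", then "tmrso".
(Check on "bramblej": → "bramble" → "amblebr" ✓)

tmrso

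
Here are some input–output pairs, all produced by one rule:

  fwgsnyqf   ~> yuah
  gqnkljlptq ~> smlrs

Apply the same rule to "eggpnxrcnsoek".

irzeug

Looking at the pairs, the operation is to keep every other character starting from the second (positions 2nd, 4th, 6th, ...), then shift every letter 2 places forward in the alphabet (wrapping around).
Working it through for "eggpnxrcnsoek": intermediate "gpxcse", final "irzeug".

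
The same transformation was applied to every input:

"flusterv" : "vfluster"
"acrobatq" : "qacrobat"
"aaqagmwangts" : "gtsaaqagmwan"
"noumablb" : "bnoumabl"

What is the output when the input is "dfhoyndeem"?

The pattern: swap the front and back halves of the string, then move the first 3 characters to the end (rotate left by 3).
For "dfhoyndeem", step one produces "ndeemdfhoy"; step two turns that into "emdfhoynde".

emdfhoynde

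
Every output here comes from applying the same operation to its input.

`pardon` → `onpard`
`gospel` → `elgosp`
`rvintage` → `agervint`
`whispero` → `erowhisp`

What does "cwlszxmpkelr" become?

pkelrcwlszxm

Rule — swap the front and back halves of the string, then move the first character to the end.
On "cwlszxmpkelr": the first step gives "mpkelrcwlszx", and the second then gives "pkelrcwlszxm".
(Check on "rvintage": → "tagervin" → "agervint" ✓)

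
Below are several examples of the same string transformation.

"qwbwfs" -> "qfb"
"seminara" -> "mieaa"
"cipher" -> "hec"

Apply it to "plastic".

lica

The transformation: sort the characters into reverse alphabetical order, then delete the first 3 characters.
For "plastic" the result is "lica".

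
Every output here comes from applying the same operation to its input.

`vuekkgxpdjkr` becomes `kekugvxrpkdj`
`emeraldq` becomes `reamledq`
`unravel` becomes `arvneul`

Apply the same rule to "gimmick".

Each output is the input with this applied: move the first 3 characters to the end (rotate left by 3), then take characters alternately from the front and the back (1st, last, 2nd, 2nd-last, ...).
Working it through for "gimmick": intermediate "mickgim", final "mmiicgk".

mmiicgk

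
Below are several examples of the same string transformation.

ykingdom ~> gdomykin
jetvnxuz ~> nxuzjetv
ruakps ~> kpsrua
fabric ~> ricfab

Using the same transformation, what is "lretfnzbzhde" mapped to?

zbzhdelretfn

In each case the input is transformed by: swap the front and back halves of the string.
"lretfnzbzhde" → "zbzhdelretfn".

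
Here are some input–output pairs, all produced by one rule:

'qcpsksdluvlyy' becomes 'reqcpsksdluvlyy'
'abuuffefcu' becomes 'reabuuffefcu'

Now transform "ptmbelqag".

In each case the input is transformed by: prepend "re".
For "ptmbelqag" the result is "reptmbelqag".

reptmbelqag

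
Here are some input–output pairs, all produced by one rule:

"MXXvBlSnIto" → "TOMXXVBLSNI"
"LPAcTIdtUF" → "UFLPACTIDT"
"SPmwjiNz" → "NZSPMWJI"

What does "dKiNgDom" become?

Rule — move the last 2 characters to the front (rotate right by 2), then convert every letter to uppercase.
Working it through for "dKiNgDom": intermediate "omdKiNgD", final "OMDKINGD".
(Check on "LPAcTIdtUF": → "UFLPAcTIdt" → "UFLPACTIDT" ✓)

OMDKINGD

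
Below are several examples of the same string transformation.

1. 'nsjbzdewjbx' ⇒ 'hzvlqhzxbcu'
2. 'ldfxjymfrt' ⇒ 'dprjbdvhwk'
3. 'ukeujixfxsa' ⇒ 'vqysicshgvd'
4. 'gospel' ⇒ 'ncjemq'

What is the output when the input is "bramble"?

The transformation: move the last 3 characters to the front (rotate right by 3), then shift every letter 2 places backward in the alphabet (wrapping around).
For "bramble", step one produces "blebram"; step two turns that into "zjczpyk".

zjczpyk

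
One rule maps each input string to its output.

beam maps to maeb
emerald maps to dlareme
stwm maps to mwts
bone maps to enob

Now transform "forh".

The transformation: reverse the string.
For "forh" the result is "hrof".

hrof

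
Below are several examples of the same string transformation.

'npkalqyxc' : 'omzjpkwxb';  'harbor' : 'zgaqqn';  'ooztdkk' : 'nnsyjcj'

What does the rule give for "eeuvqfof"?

ddutepen

The pattern: shift every letter 1 place backward in the alphabet (wrapping around), then swap each adjacent pair of characters (1↔2, 3↔4, ...).
"eeuvqfof" → "ddtupene" → "ddutepen".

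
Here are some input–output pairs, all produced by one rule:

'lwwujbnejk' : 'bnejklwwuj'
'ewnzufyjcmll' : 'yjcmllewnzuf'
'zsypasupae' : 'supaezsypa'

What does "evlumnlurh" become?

The rule is to swap the front and back halves of the string.
So "evlumnlurh" becomes "nlurhevlum".

nlurhevlum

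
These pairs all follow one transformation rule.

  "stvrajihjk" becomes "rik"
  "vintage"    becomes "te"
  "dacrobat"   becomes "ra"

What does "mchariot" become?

Rule — keep one character in every 3, starting at position 1 (positions 1st, 4th, 7th, ...), then delete the first character.
For "mchariot", step one produces "mao"; step two turns that into "ao".

ao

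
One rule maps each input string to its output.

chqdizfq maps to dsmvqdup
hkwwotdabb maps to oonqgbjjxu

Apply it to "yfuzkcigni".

The pattern: reverse the string, then shift every letter 13 places forward in the alphabet (wrapping around) — i.e. ROT13.
"yfuzkcigni" → "ingickzufy" → "vatvpxmhsl".

vatvpxmhsl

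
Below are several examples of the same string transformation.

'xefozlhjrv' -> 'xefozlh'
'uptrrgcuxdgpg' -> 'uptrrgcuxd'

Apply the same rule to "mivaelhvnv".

What's happening: delete the last 3 characters.
Doing the same to "mivaelhvnv": "mivaelh".

mivaelh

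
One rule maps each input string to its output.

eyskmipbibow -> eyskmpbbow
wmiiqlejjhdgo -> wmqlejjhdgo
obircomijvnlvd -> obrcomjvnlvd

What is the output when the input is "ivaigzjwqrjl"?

vagzjwqrjl

Looking at the pairs, the operation is to remove every "i".
On "ivaigzjwqrjl" that produces "vagzjwqrjl".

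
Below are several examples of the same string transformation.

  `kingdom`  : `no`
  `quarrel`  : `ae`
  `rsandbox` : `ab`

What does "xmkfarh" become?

The transformation: keep one character in every 3, starting at position 3 (positions 3rd, 6th, 9th, ...).
Applying that to "xmkfarh" gives "kr".

kr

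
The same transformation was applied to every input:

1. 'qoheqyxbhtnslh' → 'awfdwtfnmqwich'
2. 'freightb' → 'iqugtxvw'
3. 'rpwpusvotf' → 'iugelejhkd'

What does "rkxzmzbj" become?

qygzmobo

Rule — shift every letter 11 places backward in the alphabet (wrapping around), then move the last 2 characters to the front (rotate right by 2).
On "rkxzmzbj": the first step gives "gzmoboqy", and the second then gives "qygzmobo".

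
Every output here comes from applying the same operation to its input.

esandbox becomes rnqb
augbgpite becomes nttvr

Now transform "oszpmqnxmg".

bmzaz

Looking at the pairs, the operation is to keep every other character starting from the first (positions 1st, 3rd, 5th, ...), then shift every letter 13 places forward in the alphabet (wrapping around) — i.e. ROT13.
For "oszpmqnxmg", step one produces "ozmnm"; step two turns that into "bmzaz".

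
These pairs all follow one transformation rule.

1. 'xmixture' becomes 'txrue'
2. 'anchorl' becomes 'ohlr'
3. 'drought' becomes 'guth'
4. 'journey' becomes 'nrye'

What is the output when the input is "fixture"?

uter

The rule is to delete the first 3 characters, then swap each adjacent pair of characters (1↔2, 3↔4, ...).
Working it through for "fixture": intermediate "ture", final "uter".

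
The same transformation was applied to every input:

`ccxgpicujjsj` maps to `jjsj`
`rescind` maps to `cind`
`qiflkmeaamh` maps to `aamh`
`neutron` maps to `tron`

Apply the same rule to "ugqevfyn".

What's happening: keep only the last 4 characters.
Doing the same to "ugqevfyn": "vfyn".

vfyn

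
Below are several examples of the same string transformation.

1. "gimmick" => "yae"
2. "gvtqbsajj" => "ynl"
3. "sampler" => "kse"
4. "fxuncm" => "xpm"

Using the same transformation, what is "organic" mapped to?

gjy

Looking at the pairs, the operation is to shift every letter 8 places backward in the alphabet (wrapping around), then keep only the first 3 characters.
Applying that to "organic" gives "gjy".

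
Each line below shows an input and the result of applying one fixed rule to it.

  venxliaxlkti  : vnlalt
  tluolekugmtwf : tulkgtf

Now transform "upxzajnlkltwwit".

The transformation: keep every other character starting from the first (positions 1st, 3rd, 5th, ...).
"upxzajnlkltwwit" → "uxanktwt".

uxanktwt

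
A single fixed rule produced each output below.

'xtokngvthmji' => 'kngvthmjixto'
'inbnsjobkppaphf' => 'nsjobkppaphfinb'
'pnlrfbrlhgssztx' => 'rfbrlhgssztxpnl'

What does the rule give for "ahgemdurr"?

Each output is the input with this applied: move the first 3 characters to the end (rotate left by 3).
For "ahgemdurr" the result is "emdurrahg".

emdurrahg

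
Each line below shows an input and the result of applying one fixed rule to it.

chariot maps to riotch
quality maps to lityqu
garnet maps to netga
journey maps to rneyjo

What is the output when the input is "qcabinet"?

In each case the input is transformed by: move the first 3 characters to the end (rotate left by 3), then delete the last character.
For "qcabinet", step one produces "binetqca"; step two turns that into "binetqc".

binetqc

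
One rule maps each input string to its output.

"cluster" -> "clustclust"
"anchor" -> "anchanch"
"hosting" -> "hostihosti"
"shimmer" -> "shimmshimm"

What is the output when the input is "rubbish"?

rubbirubbi

In each case the input is transformed by: delete the last 2 characters, then write the whole string twice.
Applying both steps to "rubbish": "rubbi", then "rubbirubbi".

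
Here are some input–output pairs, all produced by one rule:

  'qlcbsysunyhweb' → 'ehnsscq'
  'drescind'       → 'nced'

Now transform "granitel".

eiag

What's happening: reverse the string, then keep every other character starting from the second (positions 2nd, 4th, 6th, ...).
Applying both steps to "granitel": "letinarg", then "eiag".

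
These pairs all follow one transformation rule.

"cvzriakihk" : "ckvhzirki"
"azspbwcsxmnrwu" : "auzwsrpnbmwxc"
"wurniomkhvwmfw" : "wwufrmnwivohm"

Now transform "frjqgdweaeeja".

The rule is to take characters alternately from the front and the back (1st, last, 2nd, 2nd-last, ...), then delete the last character.
On "frjqgdweaeeja": the first step gives "farjjeqegadew", and the second then gives "farjjeqegade".

farjjeqegade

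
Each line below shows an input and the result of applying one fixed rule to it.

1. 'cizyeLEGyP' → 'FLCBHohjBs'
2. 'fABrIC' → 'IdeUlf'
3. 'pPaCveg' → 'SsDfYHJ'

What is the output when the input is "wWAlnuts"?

ZzdOQXWV

Rule — shift every letter 3 places forward in the alphabet (wrapping around), then flip the case of every letter.
For "wWAlnuts", step one produces "zZDoqxwv"; step two turns that into "ZzdOQXWV".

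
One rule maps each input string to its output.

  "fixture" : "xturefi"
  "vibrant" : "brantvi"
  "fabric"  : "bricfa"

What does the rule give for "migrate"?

gratemi

Rule — move the first 2 characters to the end (rotate left by 2).
Doing the same to "migrate": "gratemi".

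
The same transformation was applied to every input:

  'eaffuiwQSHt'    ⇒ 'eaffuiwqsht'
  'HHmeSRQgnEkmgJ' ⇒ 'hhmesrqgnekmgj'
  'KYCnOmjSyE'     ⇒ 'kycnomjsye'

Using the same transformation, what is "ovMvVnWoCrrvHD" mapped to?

ovmvvnwocrrvhd

Each output is the input with this applied: convert every letter to lowercase.
"ovMvVnWoCrrvHD" → "ovmvvnwocrrvhd".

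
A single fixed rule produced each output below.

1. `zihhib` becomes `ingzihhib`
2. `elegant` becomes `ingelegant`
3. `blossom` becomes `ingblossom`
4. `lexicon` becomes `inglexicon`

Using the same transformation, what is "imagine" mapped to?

The pattern: prepend "ing".
For "imagine" the result is "ingimagine".

ingimagine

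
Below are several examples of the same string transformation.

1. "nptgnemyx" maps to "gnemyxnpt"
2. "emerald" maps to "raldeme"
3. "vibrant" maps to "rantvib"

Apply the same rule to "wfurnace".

rnacewfu

The rule is to move the first 3 characters to the end (rotate left by 3).
On "wfurnace" that produces "rnacewfu".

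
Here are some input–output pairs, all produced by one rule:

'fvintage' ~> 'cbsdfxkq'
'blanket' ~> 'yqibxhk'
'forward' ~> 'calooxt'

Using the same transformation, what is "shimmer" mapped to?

poebfjj

The pattern: shift every letter 3 places backward in the alphabet (wrapping around), then take characters alternately from the front and the back (1st, last, 2nd, 2nd-last, ...).
Working it through for "shimmer": intermediate "pefjjbo", final "poebfjj".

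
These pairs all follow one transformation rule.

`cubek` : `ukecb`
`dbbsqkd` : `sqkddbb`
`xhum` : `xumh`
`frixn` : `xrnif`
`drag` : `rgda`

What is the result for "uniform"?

uronmif

What's happening: sort the characters into reverse alphabetical order.
So "uniform" becomes "uronmif".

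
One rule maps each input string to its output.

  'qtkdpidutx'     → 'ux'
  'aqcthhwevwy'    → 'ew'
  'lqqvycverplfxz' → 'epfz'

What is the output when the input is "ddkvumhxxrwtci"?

Looking at the pairs, the operation is to keep every other character starting from the second (positions 2nd, 4th, 6th, ...), then delete the first 3 characters.
"ddkvumhxxrwtci" → "dvmxrti" → "xrti".

xrti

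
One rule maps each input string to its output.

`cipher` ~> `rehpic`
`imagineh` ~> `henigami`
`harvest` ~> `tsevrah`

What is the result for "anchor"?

rohcna

Rule — reverse the string.
So "anchor" becomes "rohcna".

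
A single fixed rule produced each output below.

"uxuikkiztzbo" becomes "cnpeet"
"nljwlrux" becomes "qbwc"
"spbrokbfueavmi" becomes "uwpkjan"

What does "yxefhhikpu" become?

ckmpz

What's happening: shift every letter 5 places forward in the alphabet (wrapping around), then keep every other character starting from the second (positions 2nd, 4th, 6th, ...).
Starting from "yxefhhikpu": after the first operation, "dcjkmmnpuz"; after the second, "ckmpz".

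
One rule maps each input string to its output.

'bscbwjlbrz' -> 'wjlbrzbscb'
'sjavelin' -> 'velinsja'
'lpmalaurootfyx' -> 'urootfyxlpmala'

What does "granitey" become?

The pattern: swap the front and back halves of the string, then move the last character to the front.
Applying that to "granitey" gives "niteygra".

niteygra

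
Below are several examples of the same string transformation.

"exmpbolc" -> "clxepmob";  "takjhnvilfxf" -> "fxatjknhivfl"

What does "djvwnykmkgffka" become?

The rule is to move the last 2 characters to the front (rotate right by 2), then swap each adjacent pair of characters (1↔2, 3↔4, ...).
For "djvwnykmkgffka", step one produces "kadjvwnykmkgff"; step two turns that into "akjdwvynmkgkff".
(Check on "exmpbolc": → "lcexmpbo" → "clxepmob" ✓)

akjdwvynmkgkff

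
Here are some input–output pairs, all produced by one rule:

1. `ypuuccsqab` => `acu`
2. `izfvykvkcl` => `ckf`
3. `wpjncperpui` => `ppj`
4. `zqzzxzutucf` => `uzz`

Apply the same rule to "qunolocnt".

ton

The pattern: keep one character in every 3, starting at position 3 (positions 3rd, 6th, 9th, ...), then reverse the string.
Working it through for "qunolocnt": intermediate "not", final "ton".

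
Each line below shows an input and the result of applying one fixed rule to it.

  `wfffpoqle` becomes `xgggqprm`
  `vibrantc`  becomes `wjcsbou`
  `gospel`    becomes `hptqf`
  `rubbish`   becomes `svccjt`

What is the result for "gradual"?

Looking at the pairs, the operation is to delete the last character, then shift every letter 1 place forward in the alphabet (wrapping around).
On "gradual": the first step gives "gradua", and the second then gives "hsbevb".
(Check on "rubbish": → "rubbis" → "svccjt" ✓)

hsbevb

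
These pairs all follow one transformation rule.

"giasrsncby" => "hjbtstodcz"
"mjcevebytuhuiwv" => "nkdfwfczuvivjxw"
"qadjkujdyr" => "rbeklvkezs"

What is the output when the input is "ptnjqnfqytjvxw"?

quokrogrzukwyx

Rule — shift every letter 1 place forward in the alphabet (wrapping around).
So "ptnjqnfqytjvxw" becomes "quokrogrzukwyx".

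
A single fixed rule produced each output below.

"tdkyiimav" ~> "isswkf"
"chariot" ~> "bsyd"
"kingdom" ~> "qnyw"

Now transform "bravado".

The pattern: shift every letter 10 places forward in the alphabet (wrapping around), then delete the first 3 characters.
Working it through for "bravado": intermediate "lbkfkny", final "fkny".

fkny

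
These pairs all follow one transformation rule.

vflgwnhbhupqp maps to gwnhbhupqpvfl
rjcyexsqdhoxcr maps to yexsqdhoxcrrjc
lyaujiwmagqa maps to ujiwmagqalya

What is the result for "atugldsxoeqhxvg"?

gldsxoeqhxvgatu

In each case the input is transformed by: move the first 3 characters to the end (rotate left by 3).
Applying that to "atugldsxoeqhxvg" gives "gldsxoeqhxvgatu".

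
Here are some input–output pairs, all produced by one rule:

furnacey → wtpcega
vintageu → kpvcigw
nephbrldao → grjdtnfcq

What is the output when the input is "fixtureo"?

Each output is the input with this applied: shift every letter 2 places forward in the alphabet (wrapping around), then delete the first character.
Starting from "fixtureo": after the first operation, "hkzvwtgq"; after the second, "kzvwtgq".

kzvwtgq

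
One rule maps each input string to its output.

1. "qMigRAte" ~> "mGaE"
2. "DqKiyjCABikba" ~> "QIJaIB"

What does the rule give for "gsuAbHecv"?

SahC

Looking at the pairs, the operation is to keep every other character starting from the second (positions 2nd, 4th, 6th, ...), then flip the case of every letter.
Starting from "gsuAbHecv": after the first operation, "sAHc"; after the second, "SahC".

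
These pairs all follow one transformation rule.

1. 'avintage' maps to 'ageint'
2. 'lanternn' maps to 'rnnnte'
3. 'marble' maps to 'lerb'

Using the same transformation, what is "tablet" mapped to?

etbl

Rule — delete the first 2 characters, then swap the front and back halves of the string.
"tablet" → "blet" → "etbl".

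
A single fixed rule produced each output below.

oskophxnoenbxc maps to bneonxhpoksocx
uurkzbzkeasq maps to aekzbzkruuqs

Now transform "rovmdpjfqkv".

Rule — move the last 2 characters to the front (rotate right by 2), then reverse the string.
For "rovmdpjfqkv", step one produces "kvrovmdpjfq"; step two turns that into "qfjpdmvorvk".
(Check on "uurkzbzkeasq": → "squurkzbzkea" → "aekzbzkruuqs" ✓)

qfjpdmvorvk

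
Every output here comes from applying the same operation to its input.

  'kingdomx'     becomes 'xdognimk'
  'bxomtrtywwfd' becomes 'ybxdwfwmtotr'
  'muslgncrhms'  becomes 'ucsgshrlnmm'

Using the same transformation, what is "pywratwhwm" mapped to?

yawhwmwptr

Each output is the input with this applied: sort the characters into reverse alphabetical order, then take characters alternately from the front and the back (1st, last, 2nd, 2nd-last, ...).
"pywratwhwm" → "ywwwtrpmha" → "yawhwmwptr".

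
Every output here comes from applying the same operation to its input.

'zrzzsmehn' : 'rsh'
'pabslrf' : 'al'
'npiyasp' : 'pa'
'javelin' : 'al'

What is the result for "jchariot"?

What's happening: keep one character in every 3, starting at position 2 (positions 2nd, 5th, 8th, ...).
So "jchariot" becomes "crt".

crt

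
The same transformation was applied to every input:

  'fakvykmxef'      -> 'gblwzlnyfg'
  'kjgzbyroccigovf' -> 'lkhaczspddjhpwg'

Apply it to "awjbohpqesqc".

bxkcpiqrftrd

The transformation: shift every letter 1 place forward in the alphabet (wrapping around).
So "awjbohpqesqc" becomes "bxkcpiqrftrd".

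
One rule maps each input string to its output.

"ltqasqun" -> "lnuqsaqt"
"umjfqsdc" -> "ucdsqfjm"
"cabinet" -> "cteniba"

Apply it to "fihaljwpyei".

fieypwjlahi

The pattern: reverse the string, then move the last character to the front.
On "fihaljwpyei": the first step gives "ieypwjlahif", and the second then gives "fieypwjlahi".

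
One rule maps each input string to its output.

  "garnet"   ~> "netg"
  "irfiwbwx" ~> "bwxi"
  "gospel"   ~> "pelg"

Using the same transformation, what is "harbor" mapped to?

Rule — move the last 3 characters to the front (rotate right by 3), then keep only the first 4 characters.
For "harbor", step one produces "borhar"; step two turns that into "borh".

borh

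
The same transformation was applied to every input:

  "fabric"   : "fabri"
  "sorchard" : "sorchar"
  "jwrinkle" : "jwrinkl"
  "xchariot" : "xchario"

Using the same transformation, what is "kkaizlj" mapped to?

kkaizl

The transformation: delete the last character.
On "kkaizlj" that produces "kkaizl".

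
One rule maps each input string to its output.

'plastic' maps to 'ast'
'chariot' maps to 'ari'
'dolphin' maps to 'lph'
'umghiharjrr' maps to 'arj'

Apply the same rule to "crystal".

What's happening: delete the last 2 characters, then keep only the last 3 characters.
Applying both steps to "crystal": "cryst", then "yst".

yst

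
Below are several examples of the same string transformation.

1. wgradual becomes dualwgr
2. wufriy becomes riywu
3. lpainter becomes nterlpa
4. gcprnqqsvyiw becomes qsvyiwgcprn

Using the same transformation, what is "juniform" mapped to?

The rule is to swap the front and back halves of the string, then delete the last character.
Starting from "juniform": after the first operation, "formjuni"; after the second, "formjun".

formjun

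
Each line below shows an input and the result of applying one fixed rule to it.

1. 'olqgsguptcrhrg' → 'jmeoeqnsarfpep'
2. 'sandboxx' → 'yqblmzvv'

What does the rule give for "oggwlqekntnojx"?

The pattern: shift every letter 2 places backward in the alphabet (wrapping around), then swap each adjacent pair of characters (1↔2, 3↔4, ...).
For "oggwlqekntnojx", step one produces "meeujocilrlmhv"; step two turns that into "emueojicrlmlvh".

emueojicrlmlvh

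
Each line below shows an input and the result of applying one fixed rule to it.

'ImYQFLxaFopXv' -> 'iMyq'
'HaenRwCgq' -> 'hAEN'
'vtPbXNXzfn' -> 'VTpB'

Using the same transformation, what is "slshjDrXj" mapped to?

Each output is the input with this applied: flip the case of every letter, then keep only the first 4 characters.
Applying both steps to "slshjDrXj": "SLSHJdRxJ", then "SLSH".

SLSH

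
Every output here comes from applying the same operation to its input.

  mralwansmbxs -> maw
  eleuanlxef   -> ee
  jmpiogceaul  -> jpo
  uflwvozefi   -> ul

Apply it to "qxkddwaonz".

The transformation: keep every other character starting from the first (positions 1st, 3rd, 5th, ...), then delete the last 3 characters.
Starting from "qxkddwaonz": after the first operation, "qkdan"; after the second, "qk".
(Check on "jmpiogceaul": → "jpocal" → "jpo" ✓)

qk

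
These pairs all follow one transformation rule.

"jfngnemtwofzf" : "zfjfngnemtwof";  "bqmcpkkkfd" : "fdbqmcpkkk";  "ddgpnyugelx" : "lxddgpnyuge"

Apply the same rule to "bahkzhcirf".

The transformation: move the last 2 characters to the front (rotate right by 2).
Applying that to "bahkzhcirf" gives "rfbahkzhci".

rfbahkzhci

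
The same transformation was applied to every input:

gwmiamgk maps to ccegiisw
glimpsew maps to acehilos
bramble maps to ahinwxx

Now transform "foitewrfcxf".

abbbeknpsty

The pattern: shift every letter 4 places backward in the alphabet (wrapping around), then sort the characters into alphabetical order.
On "foitewrfcxf": the first step gives "bkepasnbytb", and the second then gives "abbbeknpsty".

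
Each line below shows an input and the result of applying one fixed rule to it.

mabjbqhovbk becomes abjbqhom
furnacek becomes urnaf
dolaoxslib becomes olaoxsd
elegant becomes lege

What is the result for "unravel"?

The rule is to delete the last 3 characters, then move the first character to the end.
Starting from "unravel": after the first operation, "unra"; after the second, "nrau".

nrau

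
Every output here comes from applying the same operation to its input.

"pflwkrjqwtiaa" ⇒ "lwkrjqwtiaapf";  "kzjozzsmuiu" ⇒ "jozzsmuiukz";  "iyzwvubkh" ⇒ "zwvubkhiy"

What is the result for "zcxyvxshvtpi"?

Rule — move the first 2 characters to the end (rotate left by 2).
Applying that to "zcxyvxshvtpi" gives "xyvxshvtpizc".

xyvxshvtpizc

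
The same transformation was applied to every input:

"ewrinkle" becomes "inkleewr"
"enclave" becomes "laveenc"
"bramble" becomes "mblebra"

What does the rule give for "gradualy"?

The pattern: move the first 3 characters to the end (rotate left by 3).
On "gradualy" that produces "dualygra".

dualygra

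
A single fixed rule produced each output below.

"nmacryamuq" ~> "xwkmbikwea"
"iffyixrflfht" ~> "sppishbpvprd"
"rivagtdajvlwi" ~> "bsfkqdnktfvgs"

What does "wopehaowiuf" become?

gyzorkygsep

Rule — shift every letter 10 places forward in the alphabet (wrapping around).
Doing the same to "wopehaowiuf": "gyzorkygsep".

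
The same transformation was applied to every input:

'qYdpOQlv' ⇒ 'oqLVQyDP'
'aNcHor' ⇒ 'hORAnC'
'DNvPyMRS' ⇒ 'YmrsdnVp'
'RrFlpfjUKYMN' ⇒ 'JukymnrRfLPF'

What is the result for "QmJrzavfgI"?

In each case the input is transformed by: flip the case of every letter, then swap the front and back halves of the string.
On "QmJrzavfgI": the first step gives "qMjRZAVFGi", and the second then gives "AVFGiqMjRZ".

AVFGiqMjRZ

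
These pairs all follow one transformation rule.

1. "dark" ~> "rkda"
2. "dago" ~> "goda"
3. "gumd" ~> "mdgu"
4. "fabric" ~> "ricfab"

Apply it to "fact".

ctfa

Looking at the pairs, the operation is to swap the front and back halves of the string.
So "fact" becomes "ctfa".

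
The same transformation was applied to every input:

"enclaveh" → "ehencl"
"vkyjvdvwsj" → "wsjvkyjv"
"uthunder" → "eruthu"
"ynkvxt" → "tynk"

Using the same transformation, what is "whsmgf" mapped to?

The pattern: swap the front and back halves of the string, then delete the first 2 characters.
"whsmgf" → "fwhs".

fwhs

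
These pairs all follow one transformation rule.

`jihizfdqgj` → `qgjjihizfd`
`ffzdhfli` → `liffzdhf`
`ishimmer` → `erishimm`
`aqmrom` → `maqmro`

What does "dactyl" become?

ldacty

The transformation: move the first 2 characters to the end (rotate left by 2), then swap the front and back halves of the string.
For "dactyl", step one produces "ctylda"; step two turns that into "ldacty".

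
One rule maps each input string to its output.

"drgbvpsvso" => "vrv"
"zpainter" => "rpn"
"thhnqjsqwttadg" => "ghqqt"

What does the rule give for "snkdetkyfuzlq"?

zney

Rule — keep one character in every 3, starting at position 2 (positions 2nd, 5th, 8th, ...), then move the last character to the front.
On "snkdetkyfuzlq": the first step gives "neyz", and the second then gives "zney".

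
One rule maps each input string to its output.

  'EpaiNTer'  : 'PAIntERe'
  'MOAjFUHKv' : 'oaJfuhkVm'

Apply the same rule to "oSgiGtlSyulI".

What's happening: move the first character to the end, then flip the case of every letter.
Doing the same to "oSgiGtlSyulI": "sGIgTLsYULiO".

sGIgTLsYULiO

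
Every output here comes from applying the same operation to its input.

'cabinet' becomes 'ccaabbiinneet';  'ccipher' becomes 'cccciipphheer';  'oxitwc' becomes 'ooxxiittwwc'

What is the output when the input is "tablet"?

ttaabblleet

The rule is to double every character, then delete the last character.
Applying both steps to "tablet": "ttaabblleett", then "ttaabblleet".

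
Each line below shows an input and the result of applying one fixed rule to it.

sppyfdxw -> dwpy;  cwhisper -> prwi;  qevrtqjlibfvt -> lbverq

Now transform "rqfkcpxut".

puqk

In each case the input is transformed by: keep every other character starting from the second (positions 2nd, 4th, 6th, ...), then swap the front and back halves of the string.
"rqfkcpxut" → "qkpu" → "puqk".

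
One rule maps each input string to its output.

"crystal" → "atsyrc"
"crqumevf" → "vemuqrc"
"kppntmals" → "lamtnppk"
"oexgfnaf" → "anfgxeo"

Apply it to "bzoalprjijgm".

Each output is the input with this applied: delete the last character, then reverse the string.
Working it through for "bzoalprjijgm": intermediate "bzoalprjijg", final "gjijrplaozb".

gjijrplaozb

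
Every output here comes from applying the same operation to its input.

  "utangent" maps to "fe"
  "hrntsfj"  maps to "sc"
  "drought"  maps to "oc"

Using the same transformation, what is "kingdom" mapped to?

In each case the input is transformed by: shift every letter 11 places forward in the alphabet (wrapping around), then keep only the first 2 characters.
Applying both steps to "kingdom": "vtyrozx", then "vt".

vt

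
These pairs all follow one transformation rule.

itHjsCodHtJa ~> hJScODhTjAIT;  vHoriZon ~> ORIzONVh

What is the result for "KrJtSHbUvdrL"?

jTshBuVDRlkR

In each case the input is transformed by: flip the case of every letter, then move the first 2 characters to the end (rotate left by 2).
"KrJtSHbUvdrL" → "kRjTshBuVDRl" → "jTshBuVDRlkR".
(Check on "itHjsCodHtJa": → "IThJScODhTjA" → "hJScODhTjAIT" ✓)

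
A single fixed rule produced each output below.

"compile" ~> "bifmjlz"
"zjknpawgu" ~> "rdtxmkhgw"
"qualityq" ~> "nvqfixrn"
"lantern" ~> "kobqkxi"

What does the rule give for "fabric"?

The rule is to shift every letter 3 places backward in the alphabet (wrapping around), then reverse the string.
"fabric" → "zfoyxc".

zfoyxc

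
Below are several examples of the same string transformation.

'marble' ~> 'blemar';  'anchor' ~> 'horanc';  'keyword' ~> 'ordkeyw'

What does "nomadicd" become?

icdnomad

Looking at the pairs, the operation is to move the last 3 characters to the front (rotate right by 3).
Applying that to "nomadicd" gives "icdnomad".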